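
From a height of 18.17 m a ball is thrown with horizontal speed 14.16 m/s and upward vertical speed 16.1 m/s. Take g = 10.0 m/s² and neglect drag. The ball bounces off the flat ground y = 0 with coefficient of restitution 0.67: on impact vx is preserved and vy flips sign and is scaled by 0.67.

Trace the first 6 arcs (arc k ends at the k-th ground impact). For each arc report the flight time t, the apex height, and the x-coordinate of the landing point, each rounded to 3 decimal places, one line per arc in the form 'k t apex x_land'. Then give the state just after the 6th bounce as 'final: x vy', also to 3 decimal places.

Arc 1: start y=18.170, vy=16.100 → t=4.105, apex=31.131, x_land=58.130, impact vy=-24.952
  bounce: vy ← 0.67·24.952 = 16.718
Arc 2: start y=0.000, vy=16.718 → t=3.344, apex=13.974, x_land=105.475, impact vy=-16.718
  bounce: vy ← 0.67·16.718 = 11.201
Arc 3: start y=0.000, vy=11.201 → t=2.240, apex=6.273, x_land=137.196, impact vy=-11.201
  bounce: vy ← 0.67·11.201 = 7.505
Arc 4: start y=0.000, vy=7.505 → t=1.501, apex=2.816, x_land=158.450, impact vy=-7.505
  bounce: vy ← 0.67·7.505 = 5.028
Arc 5: start y=0.000, vy=5.028 → t=1.006, apex=1.264, x_land=172.689, impact vy=-5.028
  bounce: vy ← 0.67·5.028 = 3.369
Arc 6: start y=0.000, vy=3.369 → t=0.674, apex=0.567, x_land=182.230, impact vy=-3.369
  bounce: vy ← 0.67·3.369 = 2.257

1 4.105 31.131 58.130
2 3.344 13.974 105.475
3 2.240 6.273 137.196
4 1.501 2.816 158.450
5 1.006 1.264 172.689
6 0.674 0.567 182.230
final: 182.230 2.257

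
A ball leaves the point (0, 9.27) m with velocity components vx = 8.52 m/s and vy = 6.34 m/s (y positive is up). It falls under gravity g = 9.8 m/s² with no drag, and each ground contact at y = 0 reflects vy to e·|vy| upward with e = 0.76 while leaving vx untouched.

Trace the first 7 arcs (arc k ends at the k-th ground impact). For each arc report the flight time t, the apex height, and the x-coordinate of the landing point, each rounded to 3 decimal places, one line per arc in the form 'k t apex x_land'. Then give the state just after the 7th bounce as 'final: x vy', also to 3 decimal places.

1 2.167 11.321 18.462
2 2.310 6.539 38.147
3 1.756 3.777 53.107
4 1.334 2.182 64.477
5 1.014 1.260 73.118
6 0.771 0.728 79.685
7 0.586 0.420 84.676
final: 84.676 2.182

Arc 1: start y=9.270, vy=6.340 → t=2.167, apex=11.321, x_land=18.462, impact vy=-14.896
  bounce: vy ← 0.76·14.896 = 11.321
Arc 2: start y=0.000, vy=11.321 → t=2.310, apex=6.539, x_land=38.147, impact vy=-11.321
  bounce: vy ← 0.76·11.321 = 8.604
Arc 3: start y=0.000, vy=8.604 → t=1.756, apex=3.777, x_land=53.107, impact vy=-8.604
  bounce: vy ← 0.76·8.604 = 6.539
Arc 4: start y=0.000, vy=6.539 → t=1.334, apex=2.182, x_land=64.477, impact vy=-6.539
  bounce: vy ← 0.76·6.539 = 4.970
Arc 5: start y=0.000, vy=4.970 → t=1.014, apex=1.260, x_land=73.118, impact vy=-4.970
  bounce: vy ← 0.76·4.970 = 3.777
Arc 6: start y=0.000, vy=3.777 → t=0.771, apex=0.728, x_land=79.685, impact vy=-3.777
  bounce: vy ← 0.76·3.777 = 2.870
Arc 7: start y=0.000, vy=2.870 → t=0.586, apex=0.420, x_land=84.676, impact vy=-2.870
  bounce: vy ← 0.76·2.870 = 2.182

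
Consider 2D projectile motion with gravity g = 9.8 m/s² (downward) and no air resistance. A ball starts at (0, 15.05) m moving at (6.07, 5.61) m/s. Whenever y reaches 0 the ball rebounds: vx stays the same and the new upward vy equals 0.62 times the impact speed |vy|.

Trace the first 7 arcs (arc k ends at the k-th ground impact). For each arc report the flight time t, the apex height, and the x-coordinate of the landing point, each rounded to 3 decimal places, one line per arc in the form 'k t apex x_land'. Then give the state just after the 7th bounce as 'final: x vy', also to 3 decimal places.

1 2.416 16.656 14.666
2 2.286 6.402 28.543
3 1.417 2.461 37.147
4 0.879 0.946 42.481
5 0.545 0.364 45.788
6 0.338 0.140 47.839
7 0.209 0.054 49.110
final: 49.110 0.636

Arc 1: start y=15.050, vy=5.610 → t=2.416, apex=16.656, x_land=14.666, impact vy=-18.068
  bounce: vy ← 0.62·18.068 = 11.202
Arc 2: start y=0.000, vy=11.202 → t=2.286, apex=6.402, x_land=28.543, impact vy=-11.202
  bounce: vy ← 0.62·11.202 = 6.945
Arc 3: start y=0.000, vy=6.945 → t=1.417, apex=2.461, x_land=37.147, impact vy=-6.945
  bounce: vy ← 0.62·6.945 = 4.306
Arc 4: start y=0.000, vy=4.306 → t=0.879, apex=0.946, x_land=42.481, impact vy=-4.306
  bounce: vy ← 0.62·4.306 = 2.670
Arc 5: start y=0.000, vy=2.670 → t=0.545, apex=0.364, x_land=45.788, impact vy=-2.670
  bounce: vy ← 0.62·2.670 = 1.655
Arc 6: start y=0.000, vy=1.655 → t=0.338, apex=0.140, x_land=47.839, impact vy=-1.655
  bounce: vy ← 0.62·1.655 = 1.026
Arc 7: start y=0.000, vy=1.026 → t=0.209, apex=0.054, x_land=49.110, impact vy=-1.026
  bounce: vy ← 0.62·1.026 = 0.636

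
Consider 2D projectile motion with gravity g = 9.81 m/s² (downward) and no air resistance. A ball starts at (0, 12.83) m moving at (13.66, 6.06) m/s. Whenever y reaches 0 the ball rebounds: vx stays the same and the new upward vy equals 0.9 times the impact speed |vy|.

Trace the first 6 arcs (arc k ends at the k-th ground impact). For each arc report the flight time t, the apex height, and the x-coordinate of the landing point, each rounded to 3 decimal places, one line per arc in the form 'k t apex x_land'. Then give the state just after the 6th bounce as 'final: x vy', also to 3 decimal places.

1 2.349 14.702 32.087
2 3.116 11.908 74.656
3 2.805 9.646 112.968
4 2.524 7.813 147.448
5 2.272 6.329 178.480
6 2.045 5.126 206.410
final: 206.410 9.026

Arc 1: start y=12.830, vy=6.060 → t=2.349, apex=14.702, x_land=32.087, impact vy=-16.984
  bounce: vy ← 0.9·16.984 = 15.285
Arc 2: start y=0.000, vy=15.285 → t=3.116, apex=11.908, x_land=74.656, impact vy=-15.285
  bounce: vy ← 0.9·15.285 = 13.757
Arc 3: start y=0.000, vy=13.757 → t=2.805, apex=9.646, x_land=112.968, impact vy=-13.757
  bounce: vy ← 0.9·13.757 = 12.381
Arc 4: start y=0.000, vy=12.381 → t=2.524, apex=7.813, x_land=147.448, impact vy=-12.381
  bounce: vy ← 0.9·12.381 = 11.143
Arc 5: start y=0.000, vy=11.143 → t=2.272, apex=6.329, x_land=178.480, impact vy=-11.143
  bounce: vy ← 0.9·11.143 = 10.029
Arc 6: start y=0.000, vy=10.029 → t=2.045, apex=5.126, x_land=206.410, impact vy=-10.029
  bounce: vy ← 0.9·10.029 = 9.026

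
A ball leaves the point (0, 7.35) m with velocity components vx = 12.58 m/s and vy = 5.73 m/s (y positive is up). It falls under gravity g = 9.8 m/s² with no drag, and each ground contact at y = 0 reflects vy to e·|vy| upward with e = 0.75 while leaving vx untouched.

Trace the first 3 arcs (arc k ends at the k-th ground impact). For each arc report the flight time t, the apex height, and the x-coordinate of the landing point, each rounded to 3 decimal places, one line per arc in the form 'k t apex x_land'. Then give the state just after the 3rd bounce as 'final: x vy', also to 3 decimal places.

Arc 1: start y=7.350, vy=5.730 → t=1.942, apex=9.025, x_land=24.428, impact vy=-13.300
  bounce: vy ← 0.75·13.300 = 9.975
Arc 2: start y=0.000, vy=9.975 → t=2.036, apex=5.077, x_land=50.038, impact vy=-9.975
  bounce: vy ← 0.75·9.975 = 7.481
Arc 3: start y=0.000, vy=7.481 → t=1.527, apex=2.856, x_land=69.245, impact vy=-7.481
  bounce: vy ← 0.75·7.481 = 5.611

1 1.942 9.025 24.428
2 2.036 5.077 50.038
3 1.527 2.856 69.245
final: 69.245 5.611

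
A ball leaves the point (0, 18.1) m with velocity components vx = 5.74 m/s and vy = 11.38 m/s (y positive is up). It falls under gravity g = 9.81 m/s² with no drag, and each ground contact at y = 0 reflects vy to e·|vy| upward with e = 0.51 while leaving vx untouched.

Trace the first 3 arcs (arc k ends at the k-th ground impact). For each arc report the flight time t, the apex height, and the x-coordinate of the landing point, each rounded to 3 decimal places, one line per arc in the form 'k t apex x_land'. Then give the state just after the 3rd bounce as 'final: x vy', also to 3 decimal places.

Arc 1: start y=18.100, vy=11.380 → t=3.404, apex=24.701, x_land=19.540, impact vy=-22.014
  bounce: vy ← 0.51·22.014 = 11.227
Arc 2: start y=0.000, vy=11.227 → t=2.289, apex=6.425, x_land=32.678, impact vy=-11.227
  bounce: vy ← 0.51·11.227 = 5.726
Arc 3: start y=0.000, vy=5.726 → t=1.167, apex=1.671, x_land=39.379, impact vy=-5.726
  bounce: vy ← 0.51·5.726 = 2.920

1 3.404 24.701 19.540
2 2.289 6.425 32.678
3 1.167 1.671 39.379
final: 39.379 2.920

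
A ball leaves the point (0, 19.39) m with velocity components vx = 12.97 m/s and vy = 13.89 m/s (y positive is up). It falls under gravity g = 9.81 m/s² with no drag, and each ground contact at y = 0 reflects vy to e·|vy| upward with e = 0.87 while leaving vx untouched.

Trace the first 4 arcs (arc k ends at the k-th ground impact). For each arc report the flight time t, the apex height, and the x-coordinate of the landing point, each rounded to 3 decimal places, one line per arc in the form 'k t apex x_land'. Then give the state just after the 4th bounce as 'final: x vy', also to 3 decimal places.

1 3.857 29.223 50.022
2 4.247 22.119 105.108
3 3.695 16.742 153.032
4 3.215 12.672 194.726
final: 194.726 13.718

Arc 1: start y=19.390, vy=13.890 → t=3.857, apex=29.223, x_land=50.022, impact vy=-23.945
  bounce: vy ← 0.87·23.945 = 20.832
Arc 2: start y=0.000, vy=20.832 → t=4.247, apex=22.119, x_land=105.108, impact vy=-20.832
  bounce: vy ← 0.87·20.832 = 18.124
Arc 3: start y=0.000, vy=18.124 → t=3.695, apex=16.742, x_land=153.032, impact vy=-18.124
  bounce: vy ← 0.87·18.124 = 15.768
Arc 4: start y=0.000, vy=15.768 → t=3.215, apex=12.672, x_land=194.726, impact vy=-15.768
  bounce: vy ← 0.87·15.768 = 13.718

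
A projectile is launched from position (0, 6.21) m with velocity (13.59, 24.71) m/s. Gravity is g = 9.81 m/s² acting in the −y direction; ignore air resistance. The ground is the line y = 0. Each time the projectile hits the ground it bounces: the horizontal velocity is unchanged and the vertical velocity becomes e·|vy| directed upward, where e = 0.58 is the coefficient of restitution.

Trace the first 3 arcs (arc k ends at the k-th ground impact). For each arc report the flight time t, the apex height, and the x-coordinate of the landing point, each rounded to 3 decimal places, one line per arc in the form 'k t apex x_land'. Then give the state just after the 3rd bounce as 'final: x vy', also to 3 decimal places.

1 5.278 37.330 71.723
2 3.200 12.558 115.213
3 1.856 4.225 140.437
final: 140.437 5.280

Arc 1: start y=6.210, vy=24.710 → t=5.278, apex=37.330, x_land=71.723, impact vy=-27.063
  bounce: vy ← 0.58·27.063 = 15.697
Arc 2: start y=0.000, vy=15.697 → t=3.200, apex=12.558, x_land=115.213, impact vy=-15.697
  bounce: vy ← 0.58·15.697 = 9.104
Arc 3: start y=0.000, vy=9.104 → t=1.856, apex=4.225, x_land=140.437, impact vy=-9.104
  bounce: vy ← 0.58·9.104 = 5.280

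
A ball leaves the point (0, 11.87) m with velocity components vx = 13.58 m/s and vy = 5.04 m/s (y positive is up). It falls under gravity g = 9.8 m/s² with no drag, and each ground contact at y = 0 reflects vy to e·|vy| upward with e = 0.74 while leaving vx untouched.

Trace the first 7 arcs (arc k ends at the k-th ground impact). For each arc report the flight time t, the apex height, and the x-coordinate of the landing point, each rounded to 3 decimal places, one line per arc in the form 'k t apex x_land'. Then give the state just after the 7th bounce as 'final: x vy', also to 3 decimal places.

Arc 1: start y=11.870, vy=5.040 → t=2.153, apex=13.166, x_land=29.244, impact vy=-16.064
  bounce: vy ← 0.74·16.064 = 11.887
Arc 2: start y=0.000, vy=11.887 → t=2.426, apex=7.210, x_land=62.189, impact vy=-11.887
  bounce: vy ← 0.74·11.887 = 8.797
Arc 3: start y=0.000, vy=8.797 → t=1.795, apex=3.948, x_land=86.569, impact vy=-8.797
  bounce: vy ← 0.74·8.797 = 6.510
Arc 4: start y=0.000, vy=6.510 → t=1.328, apex=2.162, x_land=104.609, impact vy=-6.510
  bounce: vy ← 0.74·6.510 = 4.817
Arc 5: start y=0.000, vy=4.817 → t=0.983, apex=1.184, x_land=117.959, impact vy=-4.817
  bounce: vy ← 0.74·4.817 = 3.565
Arc 6: start y=0.000, vy=3.565 → t=0.727, apex=0.648, x_land=127.839, impact vy=-3.565
  bounce: vy ← 0.74·3.565 = 2.638
Arc 7: start y=0.000, vy=2.638 → t=0.538, apex=0.355, x_land=135.149, impact vy=-2.638
  bounce: vy ← 0.74·2.638 = 1.952

1 2.153 13.166 29.244
2 2.426 7.210 62.189
3 1.795 3.948 86.569
4 1.328 2.162 104.609
5 0.983 1.184 117.959
6 0.727 0.648 127.839
7 0.538 0.355 135.149
final: 135.149 1.952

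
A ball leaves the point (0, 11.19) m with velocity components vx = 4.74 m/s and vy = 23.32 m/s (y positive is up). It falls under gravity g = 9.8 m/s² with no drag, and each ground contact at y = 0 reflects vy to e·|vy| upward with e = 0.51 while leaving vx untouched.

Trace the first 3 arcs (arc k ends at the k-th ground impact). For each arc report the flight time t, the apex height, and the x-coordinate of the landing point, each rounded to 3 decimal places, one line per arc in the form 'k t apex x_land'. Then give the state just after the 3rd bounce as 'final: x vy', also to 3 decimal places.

1 5.198 38.936 24.641
2 2.875 10.127 38.270
3 1.466 2.634 45.220
final: 45.220 3.664

Arc 1: start y=11.190, vy=23.320 → t=5.198, apex=38.936, x_land=24.641, impact vy=-27.625
  bounce: vy ← 0.51·27.625 = 14.089
Arc 2: start y=0.000, vy=14.089 → t=2.875, apex=10.127, x_land=38.270, impact vy=-14.089
  bounce: vy ← 0.51·14.089 = 7.185
Arc 3: start y=0.000, vy=7.185 → t=1.466, apex=2.634, x_land=45.220, impact vy=-7.185
  bounce: vy ← 0.51·7.185 = 3.664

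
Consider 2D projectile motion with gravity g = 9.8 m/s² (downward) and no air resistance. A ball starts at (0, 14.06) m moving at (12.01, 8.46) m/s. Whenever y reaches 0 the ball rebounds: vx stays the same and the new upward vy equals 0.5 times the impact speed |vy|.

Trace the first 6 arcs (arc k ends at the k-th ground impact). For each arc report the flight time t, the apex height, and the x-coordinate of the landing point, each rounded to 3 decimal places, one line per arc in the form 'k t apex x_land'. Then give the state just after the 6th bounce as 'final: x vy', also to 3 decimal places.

1 2.764 17.712 33.201
2 1.901 4.428 56.035
3 0.951 1.107 67.452
4 0.475 0.277 73.160
5 0.238 0.069 76.014
6 0.119 0.017 77.441
final: 77.441 0.291

Arc 1: start y=14.060, vy=8.460 → t=2.764, apex=17.712, x_land=33.201, impact vy=-18.632
  bounce: vy ← 0.5·18.632 = 9.316
Arc 2: start y=0.000, vy=9.316 → t=1.901, apex=4.428, x_land=56.035, impact vy=-9.316
  bounce: vy ← 0.5·9.316 = 4.658
Arc 3: start y=0.000, vy=4.658 → t=0.951, apex=1.107, x_land=67.452, impact vy=-4.658
  bounce: vy ← 0.5·4.658 = 2.329
Arc 4: start y=0.000, vy=2.329 → t=0.475, apex=0.277, x_land=73.160, impact vy=-2.329
  bounce: vy ← 0.5·2.329 = 1.164
Arc 5: start y=0.000, vy=1.164 → t=0.238, apex=0.069, x_land=76.014, impact vy=-1.164
  bounce: vy ← 0.5·1.164 = 0.582
Arc 6: start y=0.000, vy=0.582 → t=0.119, apex=0.017, x_land=77.441, impact vy=-0.582
  bounce: vy ← 0.5·0.582 = 0.291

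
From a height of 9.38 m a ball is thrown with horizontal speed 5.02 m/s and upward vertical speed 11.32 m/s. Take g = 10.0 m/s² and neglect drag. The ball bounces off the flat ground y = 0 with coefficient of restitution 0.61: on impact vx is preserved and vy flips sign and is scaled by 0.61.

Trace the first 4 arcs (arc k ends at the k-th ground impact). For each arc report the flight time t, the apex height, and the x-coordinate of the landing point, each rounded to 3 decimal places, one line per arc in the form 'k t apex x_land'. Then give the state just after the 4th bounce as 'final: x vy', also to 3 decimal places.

Arc 1: start y=9.380, vy=11.320 → t=2.909, apex=15.787, x_land=14.603, impact vy=-17.769
  bounce: vy ← 0.61·17.769 = 10.839
Arc 2: start y=0.000, vy=10.839 → t=2.168, apex=5.874, x_land=25.485, impact vy=-10.839
  bounce: vy ← 0.61·10.839 = 6.612
Arc 3: start y=0.000, vy=6.612 → t=1.322, apex=2.186, x_land=32.124, impact vy=-6.612
  bounce: vy ← 0.61·6.612 = 4.033
Arc 4: start y=0.000, vy=4.033 → t=0.807, apex=0.813, x_land=36.173, impact vy=-4.033
  bounce: vy ← 0.61·4.033 = 2.460

1 2.909 15.787 14.603
2 2.168 5.874 25.485
3 1.322 2.186 32.124
4 0.807 0.813 36.173
final: 36.173 2.460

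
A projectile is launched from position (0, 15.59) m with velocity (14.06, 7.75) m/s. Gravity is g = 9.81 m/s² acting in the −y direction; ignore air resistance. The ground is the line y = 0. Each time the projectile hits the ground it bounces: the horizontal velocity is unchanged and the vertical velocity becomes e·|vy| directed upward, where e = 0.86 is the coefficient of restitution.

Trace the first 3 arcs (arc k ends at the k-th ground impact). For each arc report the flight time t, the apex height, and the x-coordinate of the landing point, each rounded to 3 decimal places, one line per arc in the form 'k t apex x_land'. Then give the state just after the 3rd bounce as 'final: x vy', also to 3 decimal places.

Arc 1: start y=15.590, vy=7.750 → t=2.740, apex=18.651, x_land=38.525, impact vy=-19.130
  bounce: vy ← 0.86·19.130 = 16.451
Arc 2: start y=0.000, vy=16.451 → t=3.354, apex=13.794, x_land=85.682, impact vy=-16.451
  bounce: vy ← 0.86·16.451 = 14.148
Arc 3: start y=0.000, vy=14.148 → t=2.884, apex=10.202, x_land=126.237, impact vy=-14.148
  bounce: vy ← 0.86·14.148 = 12.167

1 2.740 18.651 38.525
2 3.354 13.794 85.682
3 2.884 10.202 126.237
final: 126.237 12.167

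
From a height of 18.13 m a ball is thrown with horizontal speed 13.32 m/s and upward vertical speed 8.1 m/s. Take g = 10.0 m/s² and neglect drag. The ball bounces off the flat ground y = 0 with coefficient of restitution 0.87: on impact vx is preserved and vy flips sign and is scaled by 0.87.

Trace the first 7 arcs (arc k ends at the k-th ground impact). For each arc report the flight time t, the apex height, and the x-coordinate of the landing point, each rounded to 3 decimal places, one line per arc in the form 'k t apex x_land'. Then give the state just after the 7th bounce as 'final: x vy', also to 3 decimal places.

1 2.879 21.410 38.353
2 3.601 16.206 86.313
3 3.133 12.266 128.038
4 2.725 9.284 164.339
5 2.371 7.027 195.921
6 2.063 5.319 223.398
7 1.795 4.026 247.302
final: 247.302 7.807

Arc 1: start y=18.130, vy=8.100 → t=2.879, apex=21.410, x_land=38.353, impact vy=-20.693
  bounce: vy ← 0.87·20.693 = 18.003
Arc 2: start y=0.000, vy=18.003 → t=3.601, apex=16.206, x_land=86.313, impact vy=-18.003
  bounce: vy ← 0.87·18.003 = 15.663
Arc 3: start y=0.000, vy=15.663 → t=3.133, apex=12.266, x_land=128.038, impact vy=-15.663
  bounce: vy ← 0.87·15.663 = 13.627
Arc 4: start y=0.000, vy=13.627 → t=2.725, apex=9.284, x_land=164.339, impact vy=-13.627
  bounce: vy ← 0.87·13.627 = 11.855
Arc 5: start y=0.000, vy=11.855 → t=2.371, apex=7.027, x_land=195.921, impact vy=-11.855
  bounce: vy ← 0.87·11.855 = 10.314
Arc 6: start y=0.000, vy=10.314 → t=2.063, apex=5.319, x_land=223.398, impact vy=-10.314
  bounce: vy ← 0.87·10.314 = 8.973
Arc 7: start y=0.000, vy=8.973 → t=1.795, apex=4.026, x_land=247.302, impact vy=-8.973
  bounce: vy ← 0.87·8.973 = 7.807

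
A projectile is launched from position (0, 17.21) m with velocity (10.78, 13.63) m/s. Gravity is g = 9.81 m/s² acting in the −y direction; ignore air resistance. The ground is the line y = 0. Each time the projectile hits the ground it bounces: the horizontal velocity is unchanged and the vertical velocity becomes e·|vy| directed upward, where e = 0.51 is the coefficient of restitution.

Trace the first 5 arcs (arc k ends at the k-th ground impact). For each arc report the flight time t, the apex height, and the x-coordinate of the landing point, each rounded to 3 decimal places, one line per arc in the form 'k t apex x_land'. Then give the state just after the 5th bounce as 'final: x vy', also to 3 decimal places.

1 3.722 26.679 40.119
2 2.379 6.939 65.762
3 1.213 1.805 78.841
4 0.619 0.469 85.511
5 0.316 0.122 88.912
final: 88.912 0.789

Arc 1: start y=17.210, vy=13.630 → t=3.722, apex=26.679, x_land=40.119, impact vy=-22.879
  bounce: vy ← 0.51·22.879 = 11.668
Arc 2: start y=0.000, vy=11.668 → t=2.379, apex=6.939, x_land=65.762, impact vy=-11.668
  bounce: vy ← 0.51·11.668 = 5.951
Arc 3: start y=0.000, vy=5.951 → t=1.213, apex=1.805, x_land=78.841, impact vy=-5.951
  bounce: vy ← 0.51·5.951 = 3.035
Arc 4: start y=0.000, vy=3.035 → t=0.619, apex=0.469, x_land=85.511, impact vy=-3.035
  bounce: vy ← 0.51·3.035 = 1.548
Arc 5: start y=0.000, vy=1.548 → t=0.316, apex=0.122, x_land=88.912, impact vy=-1.548
  bounce: vy ← 0.51·1.548 = 0.789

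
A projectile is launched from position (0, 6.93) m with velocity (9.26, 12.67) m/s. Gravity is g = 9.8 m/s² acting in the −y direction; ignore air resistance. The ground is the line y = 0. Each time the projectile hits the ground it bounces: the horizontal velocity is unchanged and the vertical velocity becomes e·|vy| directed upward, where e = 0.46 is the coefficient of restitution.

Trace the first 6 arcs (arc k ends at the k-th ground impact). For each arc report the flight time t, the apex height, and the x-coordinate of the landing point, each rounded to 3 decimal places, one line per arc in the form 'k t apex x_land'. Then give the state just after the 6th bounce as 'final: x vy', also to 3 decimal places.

Arc 1: start y=6.930, vy=12.670 → t=3.049, apex=15.120, x_land=28.238, impact vy=-17.215
  bounce: vy ← 0.46·17.215 = 7.919
Arc 2: start y=0.000, vy=7.919 → t=1.616, apex=3.199, x_land=43.203, impact vy=-7.919
  bounce: vy ← 0.46·7.919 = 3.643
Arc 3: start y=0.000, vy=3.643 → t=0.743, apex=0.677, x_land=50.087, impact vy=-3.643
  bounce: vy ← 0.46·3.643 = 1.676
Arc 4: start y=0.000, vy=1.676 → t=0.342, apex=0.143, x_land=53.254, impact vy=-1.676
  bounce: vy ← 0.46·1.676 = 0.771
Arc 5: start y=0.000, vy=0.771 → t=0.157, apex=0.030, x_land=54.711, impact vy=-0.771
  bounce: vy ← 0.46·0.771 = 0.355
Arc 6: start y=0.000, vy=0.355 → t=0.072, apex=0.006, x_land=55.381, impact vy=-0.355
  bounce: vy ← 0.46·0.355 = 0.163

1 3.049 15.120 28.238
2 1.616 3.199 43.203
3 0.743 0.677 50.087
4 0.342 0.143 53.254
5 0.157 0.030 54.711
6 0.072 0.006 55.381
final: 55.381 0.163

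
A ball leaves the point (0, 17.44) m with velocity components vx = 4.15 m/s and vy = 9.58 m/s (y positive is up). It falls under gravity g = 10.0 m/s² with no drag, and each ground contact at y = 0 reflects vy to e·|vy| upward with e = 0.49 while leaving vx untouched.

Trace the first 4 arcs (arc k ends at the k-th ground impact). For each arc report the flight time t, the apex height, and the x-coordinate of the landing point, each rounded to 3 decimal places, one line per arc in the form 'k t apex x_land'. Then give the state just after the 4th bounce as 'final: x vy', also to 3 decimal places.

1 3.057 22.029 12.687
2 2.057 5.289 21.223
3 1.008 1.270 25.406
4 0.494 0.305 27.456
final: 27.456 1.210

Arc 1: start y=17.440, vy=9.580 → t=3.057, apex=22.029, x_land=12.687, impact vy=-20.990
  bounce: vy ← 0.49·20.990 = 10.285
Arc 2: start y=0.000, vy=10.285 → t=2.057, apex=5.289, x_land=21.223, impact vy=-10.285
  bounce: vy ← 0.49·10.285 = 5.040
Arc 3: start y=0.000, vy=5.040 → t=1.008, apex=1.270, x_land=25.406, impact vy=-5.040
  bounce: vy ← 0.49·5.040 = 2.469
Arc 4: start y=0.000, vy=2.469 → t=0.494, apex=0.305, x_land=27.456, impact vy=-2.469
  bounce: vy ← 0.49·2.469 = 1.210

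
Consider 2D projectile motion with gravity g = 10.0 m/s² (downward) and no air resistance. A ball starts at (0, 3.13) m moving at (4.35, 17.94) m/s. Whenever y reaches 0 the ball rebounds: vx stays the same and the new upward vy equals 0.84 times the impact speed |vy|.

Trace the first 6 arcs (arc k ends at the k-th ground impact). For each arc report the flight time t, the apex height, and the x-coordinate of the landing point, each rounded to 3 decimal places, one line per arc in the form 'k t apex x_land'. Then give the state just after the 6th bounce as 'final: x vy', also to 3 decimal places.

1 3.755 19.222 16.333
2 3.294 13.563 30.662
3 2.767 9.570 42.698
4 2.324 6.753 52.809
5 1.952 4.765 61.302
6 1.640 3.362 68.436
final: 68.436 6.888

Arc 1: start y=3.130, vy=17.940 → t=3.755, apex=19.222, x_land=16.333, impact vy=-19.607
  bounce: vy ← 0.84·19.607 = 16.470
Arc 2: start y=0.000, vy=16.470 → t=3.294, apex=13.563, x_land=30.662, impact vy=-16.470
  bounce: vy ← 0.84·16.470 = 13.835
Arc 3: start y=0.000, vy=13.835 → t=2.767, apex=9.570, x_land=42.698, impact vy=-13.835
  bounce: vy ← 0.84·13.835 = 11.621
Arc 4: start y=0.000, vy=11.621 → t=2.324, apex=6.753, x_land=52.809, impact vy=-11.621
  bounce: vy ← 0.84·11.621 = 9.762
Arc 5: start y=0.000, vy=9.762 → t=1.952, apex=4.765, x_land=61.302, impact vy=-9.762
  bounce: vy ← 0.84·9.762 = 8.200
Arc 6: start y=0.000, vy=8.200 → t=1.640, apex=3.362, x_land=68.436, impact vy=-8.200
  bounce: vy ← 0.84·8.200 = 6.888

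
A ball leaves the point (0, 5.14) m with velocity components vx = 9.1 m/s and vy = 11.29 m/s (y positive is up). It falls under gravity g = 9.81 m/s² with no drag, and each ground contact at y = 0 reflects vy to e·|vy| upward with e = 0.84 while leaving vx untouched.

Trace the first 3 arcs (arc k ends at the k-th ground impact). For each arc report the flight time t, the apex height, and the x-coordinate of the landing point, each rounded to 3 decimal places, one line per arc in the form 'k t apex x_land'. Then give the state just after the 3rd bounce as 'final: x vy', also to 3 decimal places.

Arc 1: start y=5.140, vy=11.290 → t=2.691, apex=11.637, x_land=24.489, impact vy=-15.110
  bounce: vy ← 0.84·15.110 = 12.692
Arc 2: start y=0.000, vy=12.692 → t=2.588, apex=8.211, x_land=48.037, impact vy=-12.692
  bounce: vy ← 0.84·12.692 = 10.662
Arc 3: start y=0.000, vy=10.662 → t=2.174, apex=5.794, x_land=67.817, impact vy=-10.662
  bounce: vy ← 0.84·10.662 = 8.956

1 2.691 11.637 24.489
2 2.588 8.211 48.037
3 2.174 5.794 67.817
final: 67.817 8.956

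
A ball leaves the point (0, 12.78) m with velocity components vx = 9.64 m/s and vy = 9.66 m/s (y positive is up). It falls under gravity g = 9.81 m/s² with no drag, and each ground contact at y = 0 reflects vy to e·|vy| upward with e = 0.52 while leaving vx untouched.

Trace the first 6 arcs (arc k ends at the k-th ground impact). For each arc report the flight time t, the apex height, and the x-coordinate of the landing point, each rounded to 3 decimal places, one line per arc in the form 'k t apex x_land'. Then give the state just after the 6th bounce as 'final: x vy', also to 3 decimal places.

1 2.876 17.536 27.720
2 1.966 4.742 46.676
3 1.023 1.282 56.534
4 0.532 0.347 61.660
5 0.276 0.094 64.325
6 0.144 0.025 65.711
final: 65.711 0.367

Arc 1: start y=12.780, vy=9.660 → t=2.876, apex=17.536, x_land=27.720, impact vy=-18.549
  bounce: vy ← 0.52·18.549 = 9.645
Arc 2: start y=0.000, vy=9.645 → t=1.966, apex=4.742, x_land=46.676, impact vy=-9.645
  bounce: vy ← 0.52·9.645 = 5.016
Arc 3: start y=0.000, vy=5.016 → t=1.023, apex=1.282, x_land=56.534, impact vy=-5.016
  bounce: vy ← 0.52·5.016 = 2.608
Arc 4: start y=0.000, vy=2.608 → t=0.532, apex=0.347, x_land=61.660, impact vy=-2.608
  bounce: vy ← 0.52·2.608 = 1.356
Arc 5: start y=0.000, vy=1.356 → t=0.276, apex=0.094, x_land=64.325, impact vy=-1.356
  bounce: vy ← 0.52·1.356 = 0.705
Arc 6: start y=0.000, vy=0.705 → t=0.144, apex=0.025, x_land=65.711, impact vy=-0.705
  bounce: vy ← 0.52·0.705 = 0.367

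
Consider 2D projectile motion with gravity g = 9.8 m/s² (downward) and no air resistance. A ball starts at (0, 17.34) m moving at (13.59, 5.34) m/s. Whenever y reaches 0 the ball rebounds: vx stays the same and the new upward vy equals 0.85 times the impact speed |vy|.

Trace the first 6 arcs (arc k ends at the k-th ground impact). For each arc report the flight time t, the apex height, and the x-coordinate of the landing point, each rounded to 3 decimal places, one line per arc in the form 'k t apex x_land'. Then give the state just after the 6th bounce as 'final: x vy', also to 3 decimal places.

Arc 1: start y=17.340, vy=5.340 → t=2.503, apex=18.795, x_land=34.021, impact vy=-19.193
  bounce: vy ← 0.85·19.193 = 16.314
Arc 2: start y=0.000, vy=16.314 → t=3.329, apex=13.579, x_land=79.268, impact vy=-16.314
  bounce: vy ← 0.85·16.314 = 13.867
Arc 3: start y=0.000, vy=13.867 → t=2.830, apex=9.811, x_land=117.728, impact vy=-13.867
  bounce: vy ← 0.85·13.867 = 11.787
Arc 4: start y=0.000, vy=11.787 → t=2.406, apex=7.088, x_land=150.419, impact vy=-11.787
  bounce: vy ← 0.85·11.787 = 10.019
Arc 5: start y=0.000, vy=10.019 → t=2.045, apex=5.121, x_land=178.206, impact vy=-10.019
  bounce: vy ← 0.85·10.019 = 8.516
Arc 6: start y=0.000, vy=8.516 → t=1.738, apex=3.700, x_land=201.826, impact vy=-8.516
  bounce: vy ← 0.85·8.516 = 7.239

1 2.503 18.795 34.021
2 3.329 13.579 79.268
3 2.830 9.811 117.728
4 2.406 7.088 150.419
5 2.045 5.121 178.206
6 1.738 3.700 201.826
final: 201.826 7.239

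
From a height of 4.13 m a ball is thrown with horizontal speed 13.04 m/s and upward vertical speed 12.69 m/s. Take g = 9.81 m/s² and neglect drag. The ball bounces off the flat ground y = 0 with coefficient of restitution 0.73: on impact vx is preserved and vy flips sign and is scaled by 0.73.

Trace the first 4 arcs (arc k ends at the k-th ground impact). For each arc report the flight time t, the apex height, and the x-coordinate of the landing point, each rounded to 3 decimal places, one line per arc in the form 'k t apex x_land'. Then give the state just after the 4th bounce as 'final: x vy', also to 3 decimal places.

Arc 1: start y=4.130, vy=12.690 → t=2.880, apex=12.338, x_land=37.549, impact vy=-15.558
  bounce: vy ← 0.73·15.558 = 11.358
Arc 2: start y=0.000, vy=11.358 → t=2.316, apex=6.575, x_land=67.744, impact vy=-11.358
  bounce: vy ← 0.73·11.358 = 8.291
Arc 3: start y=0.000, vy=8.291 → t=1.690, apex=3.504, x_land=89.786, impact vy=-8.291
  bounce: vy ← 0.73·8.291 = 6.053
Arc 4: start y=0.000, vy=6.053 → t=1.234, apex=1.867, x_land=105.877, impact vy=-6.053
  bounce: vy ← 0.73·6.053 = 4.418

1 2.880 12.338 37.549
2 2.316 6.575 67.744
3 1.690 3.504 89.786
4 1.234 1.867 105.877
final: 105.877 4.418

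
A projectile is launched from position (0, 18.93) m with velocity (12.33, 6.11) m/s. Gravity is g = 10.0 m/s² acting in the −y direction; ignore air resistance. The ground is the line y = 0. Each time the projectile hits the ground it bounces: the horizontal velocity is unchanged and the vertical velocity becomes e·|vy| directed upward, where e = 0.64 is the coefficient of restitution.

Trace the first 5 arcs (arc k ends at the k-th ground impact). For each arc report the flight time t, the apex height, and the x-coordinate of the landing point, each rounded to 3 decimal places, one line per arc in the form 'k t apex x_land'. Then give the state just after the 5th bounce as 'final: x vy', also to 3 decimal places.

1 2.650 20.797 32.680
2 2.610 8.518 64.867
3 1.671 3.489 85.467
4 1.069 1.429 98.651
5 0.684 0.585 107.089
final: 107.089 2.190

Arc 1: start y=18.930, vy=6.110 → t=2.650, apex=20.797, x_land=32.680, impact vy=-20.394
  bounce: vy ← 0.64·20.394 = 13.052
Arc 2: start y=0.000, vy=13.052 → t=2.610, apex=8.518, x_land=64.867, impact vy=-13.052
  bounce: vy ← 0.64·13.052 = 8.354
Arc 3: start y=0.000, vy=8.354 → t=1.671, apex=3.489, x_land=85.467, impact vy=-8.354
  bounce: vy ← 0.64·8.354 = 5.346
Arc 4: start y=0.000, vy=5.346 → t=1.069, apex=1.429, x_land=98.651, impact vy=-5.346
  bounce: vy ← 0.64·5.346 = 3.422
Arc 5: start y=0.000, vy=3.422 → t=0.684, apex=0.585, x_land=107.089, impact vy=-3.422
  bounce: vy ← 0.64·3.422 = 2.190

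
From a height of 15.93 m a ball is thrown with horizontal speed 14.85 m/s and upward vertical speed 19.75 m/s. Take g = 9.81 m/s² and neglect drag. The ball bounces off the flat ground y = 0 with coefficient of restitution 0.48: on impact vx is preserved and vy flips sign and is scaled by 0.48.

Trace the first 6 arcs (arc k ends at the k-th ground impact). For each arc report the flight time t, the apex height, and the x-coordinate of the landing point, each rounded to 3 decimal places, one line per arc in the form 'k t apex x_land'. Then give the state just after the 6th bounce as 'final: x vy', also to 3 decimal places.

Arc 1: start y=15.930, vy=19.750 → t=4.715, apex=35.811, x_land=70.022, impact vy=-26.507
  bounce: vy ← 0.48·26.507 = 12.723
Arc 2: start y=0.000, vy=12.723 → t=2.594, apex=8.251, x_land=108.542, impact vy=-12.723
  bounce: vy ← 0.48·12.723 = 6.107
Arc 3: start y=0.000, vy=6.107 → t=1.245, apex=1.901, x_land=127.031, impact vy=-6.107
  bounce: vy ← 0.48·6.107 = 2.931
Arc 4: start y=0.000, vy=2.931 → t=0.598, apex=0.438, x_land=135.906, impact vy=-2.931
  bounce: vy ← 0.48·2.931 = 1.407
Arc 5: start y=0.000, vy=1.407 → t=0.287, apex=0.101, x_land=140.166, impact vy=-1.407
  bounce: vy ← 0.48·1.407 = 0.675
Arc 6: start y=0.000, vy=0.675 → t=0.138, apex=0.023, x_land=142.211, impact vy=-0.675
  bounce: vy ← 0.48·0.675 = 0.324

1 4.715 35.811 70.022
2 2.594 8.251 108.542
3 1.245 1.901 127.031
4 0.598 0.438 135.906
5 0.287 0.101 140.166
6 0.138 0.023 142.211
final: 142.211 0.324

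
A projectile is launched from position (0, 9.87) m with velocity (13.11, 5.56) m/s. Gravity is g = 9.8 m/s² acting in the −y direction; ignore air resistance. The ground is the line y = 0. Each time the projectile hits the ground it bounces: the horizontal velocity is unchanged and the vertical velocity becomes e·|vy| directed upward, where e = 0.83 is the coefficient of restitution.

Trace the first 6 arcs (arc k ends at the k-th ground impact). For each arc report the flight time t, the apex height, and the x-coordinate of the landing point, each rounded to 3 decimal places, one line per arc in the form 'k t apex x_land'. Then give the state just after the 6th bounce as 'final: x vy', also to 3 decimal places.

Arc 1: start y=9.870, vy=5.560 → t=2.096, apex=11.447, x_land=27.476, impact vy=-14.979
  bounce: vy ← 0.83·14.979 = 12.432
Arc 2: start y=0.000, vy=12.432 → t=2.537, apex=7.886, x_land=60.739, impact vy=-12.432
  bounce: vy ← 0.83·12.432 = 10.319
Arc 3: start y=0.000, vy=10.319 → t=2.106, apex=5.433, x_land=88.347, impact vy=-10.319
  bounce: vy ← 0.83·10.319 = 8.565
Arc 4: start y=0.000, vy=8.565 → t=1.748, apex=3.743, x_land=111.262, impact vy=-8.565
  bounce: vy ← 0.83·8.565 = 7.109
Arc 5: start y=0.000, vy=7.109 → t=1.451, apex=2.578, x_land=130.282, impact vy=-7.109
  bounce: vy ← 0.83·7.109 = 5.900
Arc 6: start y=0.000, vy=5.900 → t=1.204, apex=1.776, x_land=146.068, impact vy=-5.900
  bounce: vy ← 0.83·5.900 = 4.897

1 2.096 11.447 27.476
2 2.537 7.886 60.739
3 2.106 5.433 88.347
4 1.748 3.743 111.262
5 1.451 2.578 130.282
6 1.204 1.776 146.068
final: 146.068 4.897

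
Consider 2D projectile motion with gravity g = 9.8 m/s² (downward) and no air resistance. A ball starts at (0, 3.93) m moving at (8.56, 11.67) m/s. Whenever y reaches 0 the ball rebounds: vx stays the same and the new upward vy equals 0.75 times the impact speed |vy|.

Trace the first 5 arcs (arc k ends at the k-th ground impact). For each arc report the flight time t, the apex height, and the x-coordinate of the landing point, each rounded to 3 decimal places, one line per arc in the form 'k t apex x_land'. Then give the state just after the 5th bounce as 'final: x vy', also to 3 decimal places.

Arc 1: start y=3.930, vy=11.670 → t=2.681, apex=10.878, x_land=22.948, impact vy=-14.602
  bounce: vy ← 0.75·14.602 = 10.951
Arc 2: start y=0.000, vy=10.951 → t=2.235, apex=6.119, x_land=42.079, impact vy=-10.951
  bounce: vy ← 0.75·10.951 = 8.214
Arc 3: start y=0.000, vy=8.214 → t=1.676, apex=3.442, x_land=56.428, impact vy=-8.214
  bounce: vy ← 0.75·8.214 = 6.160
Arc 4: start y=0.000, vy=6.160 → t=1.257, apex=1.936, x_land=67.189, impact vy=-6.160
  bounce: vy ← 0.75·6.160 = 4.620
Arc 5: start y=0.000, vy=4.620 → t=0.943, apex=1.089, x_land=75.261, impact vy=-4.620
  bounce: vy ← 0.75·4.620 = 3.465

1 2.681 10.878 22.948
2 2.235 6.119 42.079
3 1.676 3.442 56.428
4 1.257 1.936 67.189
5 0.943 1.089 75.261
final: 75.261 3.465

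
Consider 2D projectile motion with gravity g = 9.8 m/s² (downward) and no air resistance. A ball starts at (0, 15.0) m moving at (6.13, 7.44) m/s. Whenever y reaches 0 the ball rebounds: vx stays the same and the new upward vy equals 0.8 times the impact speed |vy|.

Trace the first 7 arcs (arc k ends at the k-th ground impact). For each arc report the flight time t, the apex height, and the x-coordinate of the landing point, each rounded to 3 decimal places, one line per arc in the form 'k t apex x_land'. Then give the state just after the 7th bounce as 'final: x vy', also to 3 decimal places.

Arc 1: start y=15.000, vy=7.440 → t=2.666, apex=17.824, x_land=16.345, impact vy=-18.691
  bounce: vy ← 0.8·18.691 = 14.953
Arc 2: start y=0.000, vy=14.953 → t=3.052, apex=11.407, x_land=35.051, impact vy=-14.953
  bounce: vy ← 0.8·14.953 = 11.962
Arc 3: start y=0.000, vy=11.962 → t=2.441, apex=7.301, x_land=50.016, impact vy=-11.962
  bounce: vy ← 0.8·11.962 = 9.570
Arc 4: start y=0.000, vy=9.570 → t=1.953, apex=4.672, x_land=61.988, impact vy=-9.570
  bounce: vy ← 0.8·9.570 = 7.656
Arc 5: start y=0.000, vy=7.656 → t=1.562, apex=2.990, x_land=71.566, impact vy=-7.656
  bounce: vy ← 0.8·7.656 = 6.125
Arc 6: start y=0.000, vy=6.125 → t=1.250, apex=1.914, x_land=79.228, impact vy=-6.125
  bounce: vy ← 0.8·6.125 = 4.900
Arc 7: start y=0.000, vy=4.900 → t=1.000, apex=1.225, x_land=85.358, impact vy=-4.900
  bounce: vy ← 0.8·4.900 = 3.920

1 2.666 17.824 16.345
2 3.052 11.407 35.051
3 2.441 7.301 50.016
4 1.953 4.672 61.988
5 1.562 2.990 71.566
6 1.250 1.914 79.228
7 1.000 1.225 85.358
final: 85.358 3.920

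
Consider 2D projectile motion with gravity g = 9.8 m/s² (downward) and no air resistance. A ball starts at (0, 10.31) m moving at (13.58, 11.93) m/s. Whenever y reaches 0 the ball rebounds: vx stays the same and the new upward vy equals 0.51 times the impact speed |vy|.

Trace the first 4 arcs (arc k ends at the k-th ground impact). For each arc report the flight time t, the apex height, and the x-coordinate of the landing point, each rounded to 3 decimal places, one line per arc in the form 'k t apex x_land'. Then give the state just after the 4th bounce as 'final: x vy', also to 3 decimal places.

1 3.111 17.571 42.248
2 1.932 4.570 68.478
3 0.985 1.189 81.856
4 0.502 0.309 88.678
final: 88.678 1.255

Arc 1: start y=10.310, vy=11.930 → t=3.111, apex=17.571, x_land=42.248, impact vy=-18.558
  bounce: vy ← 0.51·18.558 = 9.465
Arc 2: start y=0.000, vy=9.465 → t=1.932, apex=4.570, x_land=68.478, impact vy=-9.465
  bounce: vy ← 0.51·9.465 = 4.827
Arc 3: start y=0.000, vy=4.827 → t=0.985, apex=1.189, x_land=81.856, impact vy=-4.827
  bounce: vy ← 0.51·4.827 = 2.462
Arc 4: start y=0.000, vy=2.462 → t=0.502, apex=0.309, x_land=88.678, impact vy=-2.462
  bounce: vy ← 0.51·2.462 = 1.255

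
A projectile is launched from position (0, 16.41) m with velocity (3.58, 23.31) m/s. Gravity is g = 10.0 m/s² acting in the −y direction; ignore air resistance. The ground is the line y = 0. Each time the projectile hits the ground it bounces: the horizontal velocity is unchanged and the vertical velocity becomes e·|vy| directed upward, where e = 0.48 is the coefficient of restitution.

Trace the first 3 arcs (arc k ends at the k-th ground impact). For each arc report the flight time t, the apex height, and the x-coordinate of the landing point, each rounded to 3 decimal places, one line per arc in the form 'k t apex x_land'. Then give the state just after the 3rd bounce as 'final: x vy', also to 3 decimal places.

Arc 1: start y=16.410, vy=23.310 → t=5.283, apex=43.578, x_land=18.914, impact vy=-29.522
  bounce: vy ← 0.48·29.522 = 14.171
Arc 2: start y=0.000, vy=14.171 → t=2.834, apex=10.040, x_land=29.060, impact vy=-14.171
  bounce: vy ← 0.48·14.171 = 6.802
Arc 3: start y=0.000, vy=6.802 → t=1.360, apex=2.313, x_land=33.930, impact vy=-6.802
  bounce: vy ← 0.48·6.802 = 3.265

1 5.283 43.578 18.914
2 2.834 10.040 29.060
3 1.360 2.313 33.930
final: 33.930 3.265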